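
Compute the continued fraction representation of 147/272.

[0; 1, 1, 5, 1, 2, 7]

Run the Euclidean algorithm on 147 and 272; the successive quotients are the partial quotients a_0, a_1, ... (each step inverts the fractional part left over by the previous one):
  147 = 0*272 + 147, so a_0 = 0.
  272 = 1*147 + 125, so a_1 = 1.
  147 = 1*125 + 22, so a_2 = 1.
  125 = 5*22 + 15, so a_3 = 5.
  22 = 1*15 + 7, so a_4 = 1.
  15 = 2*7 + 1, so a_5 = 2.
  7 = 7*1 + 0, so a_6 = 7.
The remainder reaches 0 after 7 divisions, so the expansion has 7 partial quotients, read off in order.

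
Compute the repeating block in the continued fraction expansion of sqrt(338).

Write x_i = (sqrt(338) + m_i)/d_i with (m_0, d_0) = (0, 1). a_0 = floor(sqrt(338)) = 18, since 18^2 = 324 <= 338 < 361 = 19^2.
Iterate m_{i+1} = d_i*a_i - m_i, d_{i+1} = (338 - m_{i+1}^2)/d_i, a_{i+1} = floor((a_0 + m_{i+1})/d_{i+1}):
  m_1 = 1*18 - 0 = 18, d_1 = (338 - 18^2)/1 = 14/1 = 14, a_1 = floor((18 + 18)/14) = 2.
  m_2 = 14*2 - 18 = 10, d_2 = (338 - 10^2)/14 = 238/14 = 17, a_2 = floor((18 + 10)/17) = 1.
  m_3 = 17*1 - 10 = 7, d_3 = (338 - 7^2)/17 = 289/17 = 17, a_3 = floor((18 + 7)/17) = 1.
  m_4 = 17*1 - 7 = 10, d_4 = (338 - 10^2)/17 = 238/17 = 14, a_4 = floor((18 + 10)/14) = 2.
  m_5 = 14*2 - 10 = 18, d_5 = (338 - 18^2)/14 = 14/14 = 1, a_5 = floor((18 + 18)/1) = 36.
  m_6 = 1*36 - 18 = 18, d_6 = (338 - 18^2)/1 = 14/1 = 14: (m_6, d_6) = (m_1, d_1) = (18, 14), so from here the quotients repeat a_1, ..., a_5; the period length is 5.
Hence the expansion of sqrt(338) is a_0 = 18 followed by the repeating block 2, 1, 1, 2, 36 (period 5).

[18; (2, 1, 1, 2, 36)]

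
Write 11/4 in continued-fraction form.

Run the Euclidean algorithm on 11 and 4; the successive quotients are the partial quotients a_0, a_1, ... (each step inverts the fractional part left over by the previous one):
  11 = 2*4 + 3, so a_0 = 2.
  4 = 1*3 + 1, so a_1 = 1.
  3 = 3*1 + 0, so a_2 = 3.
The remainder reaches 0 after 3 divisions, so the expansion has 3 partial quotients, read off in order.

[2; 1, 3]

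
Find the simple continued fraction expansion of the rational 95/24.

[3; 1, 23]

Run the Euclidean algorithm on 95 and 24; the successive quotients are the partial quotients a_0, a_1, ... (each step inverts the fractional part left over by the previous one):
  95 = 3*24 + 23, so a_0 = 3.
  24 = 1*23 + 1, so a_1 = 1.
  23 = 23*1 + 0, so a_2 = 23.
The remainder reaches 0 after 3 divisions, so the expansion has 3 partial quotients, read off in order.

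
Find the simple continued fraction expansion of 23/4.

Run the Euclidean algorithm on 23 and 4; the successive quotients are the partial quotients a_0, a_1, ... (each step inverts the fractional part left over by the previous one):
  23 = 5*4 + 3, so a_0 = 5.
  4 = 1*3 + 1, so a_1 = 1.
  3 = 3*1 + 0, so a_2 = 3.
The remainder reaches 0 after 3 divisions, so the expansion has 3 partial quotients, read off in order.

[5; 1, 3]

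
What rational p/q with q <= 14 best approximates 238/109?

24/11

Expand x = 238/109 as a continued fraction with the Euclidean algorithm:
  238 = 2*109 + 20, so a_0 = 2.
  109 = 5*20 + 9, so a_1 = 5.
  20 = 2*9 + 2, so a_2 = 2.
  9 = 4*2 + 1, so a_3 = 4.
  2 = 2*1 + 0, so a_4 = 2.
so x = [2; 5, 2, 4, 2].
Convergents (p_i = a_i*p_{i-1} + p_{i-2}, q_i = a_i*q_{i-1} + q_{i-2} with p_{-2}=0, p_{-1}=1, q_{-2}=1, q_{-1}=0), until the denominator exceeds 14:
  i=0: a_0=2, p_0 = 2*1 + 0 = 2, q_0 = 2*0 + 1 = 1.
  i=1: a_1=5, p_1 = 5*2 + 1 = 11, q_1 = 5*1 + 0 = 5.
  i=2: a_2=2, p_2 = 2*11 + 2 = 24, q_2 = 2*5 + 1 = 11.
  i=3: a_3=4, p_3 = 4*24 + 11 = 107, q_3 = 4*11 + 5 = 49.
q_3 = 49 > 14, so the last convergent with denominator <= 14 is p_2/q_2 = 24/11.
The closest fraction with denominator <= 14 is either p_2/q_2 or the intermediate fraction (k*p_2 + p_1)/(k*q_2 + q_1) with the largest k >= 1 whose denominator stays <= 14; these approach x as k grows, and every other convergent or intermediate fraction in range is farther away.
Largest k: floor((14 - q_1)/q_2) = floor((14 - 5)/11) = 0.
Since k = 0, no intermediate fraction beyond p_2/q_2 has denominator <= 14, so the convergent 24/11 is the closest (its error is |238*11 - 24*109|/(109*11) = 2/1199).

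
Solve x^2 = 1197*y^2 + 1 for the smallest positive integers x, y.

First expand sqrt(1197) as a continued fraction. With x_i = (sqrt(1197) + m_i)/d_i and (m_0, d_0) = (0, 1): a_0 = floor(sqrt(1197)) = 34, since 34^2 = 1156 <= 1197 < 1225 = 35^2.
Iterate m_{i+1} = d_i*a_i - m_i, d_{i+1} = (1197 - m_{i+1}^2)/d_i, a_{i+1} = floor((a_0 + m_{i+1})/d_{i+1}):
  m_1 = 1*34 - 0 = 34, d_1 = (1197 - 34^2)/1 = 41/1 = 41, a_1 = floor((34 + 34)/41) = 1.
  m_2 = 41*1 - 34 = 7, d_2 = (1197 - 7^2)/41 = 1148/41 = 28, a_2 = floor((34 + 7)/28) = 1.
  m_3 = 28*1 - 7 = 21, d_3 = (1197 - 21^2)/28 = 756/28 = 27, a_3 = floor((34 + 21)/27) = 2.
  m_4 = 27*2 - 21 = 33, d_4 = (1197 - 33^2)/27 = 108/27 = 4, a_4 = floor((34 + 33)/4) = 16.
  m_5 = 4*16 - 33 = 31, d_5 = (1197 - 31^2)/4 = 236/4 = 59, a_5 = floor((34 + 31)/59) = 1.
  m_6 = 59*1 - 31 = 28, d_6 = (1197 - 28^2)/59 = 413/59 = 7, a_6 = floor((34 + 28)/7) = 8.
  m_7 = 7*8 - 28 = 28, d_7 = (1197 - 28^2)/7 = 413/7 = 59, a_7 = floor((34 + 28)/59) = 1.
  m_8 = 59*1 - 28 = 31, d_8 = (1197 - 31^2)/59 = 236/59 = 4, a_8 = floor((34 + 31)/4) = 16.
  m_9 = 4*16 - 31 = 33, d_9 = (1197 - 33^2)/4 = 108/4 = 27, a_9 = floor((34 + 33)/27) = 2.
  m_10 = 27*2 - 33 = 21, d_10 = (1197 - 21^2)/27 = 756/27 = 28, a_10 = floor((34 + 21)/28) = 1.
  m_11 = 28*1 - 21 = 7, d_11 = (1197 - 7^2)/28 = 1148/28 = 41, a_11 = floor((34 + 7)/41) = 1.
  m_12 = 41*1 - 7 = 34, d_12 = (1197 - 34^2)/41 = 41/41 = 1, a_12 = floor((34 + 34)/1) = 68.
  m_13 = 1*68 - 34 = 34, d_13 = (1197 - 34^2)/1 = 41/1 = 41: (m_13, d_13) = (m_1, d_1) = (34, 41), so from here the quotients repeat a_1, ..., a_12; the period length is 12.
So sqrt(1197) = [34; (1, 1, 2, 16, 1, 8, 1, 16, 2, 1, 1, 68)] with period length k = 12.
k is even, so the fundamental solution of x^2 - 1197y^2 = 1 is (p_{k-1}, q_{k-1}) = (p_11, q_11); compute convergents through index 11.
Convergents (p_i = a_i*p_{i-1} + p_{i-2}, q_i = a_i*q_{i-1} + q_{i-2} with p_{-2}=0, p_{-1}=1, q_{-2}=1, q_{-1}=0):
  i=0: a_0=34, p_0 = 34*1 + 0 = 34, q_0 = 34*0 + 1 = 1.
  i=1: a_1=1, p_1 = 1*34 + 1 = 35, q_1 = 1*1 + 0 = 1.
  i=2: a_2=1, p_2 = 1*35 + 34 = 69, q_2 = 1*1 + 1 = 2.
  i=3: a_3=2, p_3 = 2*69 + 35 = 173, q_3 = 2*2 + 1 = 5.
  i=4: a_4=16, p_4 = 16*173 + 69 = 2837, q_4 = 16*5 + 2 = 82.
  i=5: a_5=1, p_5 = 1*2837 + 173 = 3010, q_5 = 1*82 + 5 = 87.
  i=6: a_6=8, p_6 = 8*3010 + 2837 = 26917, q_6 = 8*87 + 82 = 778.
  i=7: a_7=1, p_7 = 1*26917 + 3010 = 29927, q_7 = 1*778 + 87 = 865.
  i=8: a_8=16, p_8 = 16*29927 + 26917 = 505749, q_8 = 16*865 + 778 = 14618.
  i=9: a_9=2, p_9 = 2*505749 + 29927 = 1041425, q_9 = 2*14618 + 865 = 30101.
  i=10: a_10=1, p_10 = 1*1041425 + 505749 = 1547174, q_10 = 1*30101 + 14618 = 44719.
  i=11: a_11=1, p_11 = 1*1547174 + 1041425 = 2588599, q_11 = 1*44719 + 30101 = 74820.
Check: 2588599^2 - 1197*74820^2 = 6700844782801 - 6700844782800 = 1, so (x, y) = (2588599, 74820) solves the equation, and by the theorem it is the least positive solution.

(x, y) = (2588599, 74820)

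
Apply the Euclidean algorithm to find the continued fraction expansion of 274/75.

Run the Euclidean algorithm on 274 and 75; the successive quotients are the partial quotients a_0, a_1, ... (each step inverts the fractional part left over by the previous one):
  274 = 3*75 + 49, so a_0 = 3.
  75 = 1*49 + 26, so a_1 = 1.
  49 = 1*26 + 23, so a_2 = 1.
  26 = 1*23 + 3, so a_3 = 1.
  23 = 7*3 + 2, so a_4 = 7.
  3 = 1*2 + 1, so a_5 = 1.
  2 = 2*1 + 0, so a_6 = 2.
The remainder reaches 0 after 7 divisions, so the expansion has 7 partial quotients, read off in order.

[3; 1, 1, 1, 7, 1, 2]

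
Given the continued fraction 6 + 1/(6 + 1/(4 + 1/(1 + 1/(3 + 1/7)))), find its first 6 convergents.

Using the convergent recurrence p_i = a_i*p_{i-1} + p_{i-2}, q_i = a_i*q_{i-1} + q_{i-2} with p_{-2}=0, p_{-1}=1, q_{-2}=1, q_{-1}=0:
  i=0: a_0=6, p_0 = 6*1 + 0 = 6, q_0 = 6*0 + 1 = 1.
  i=1: a_1=6, p_1 = 6*6 + 1 = 37, q_1 = 6*1 + 0 = 6.
  i=2: a_2=4, p_2 = 4*37 + 6 = 154, q_2 = 4*6 + 1 = 25.
  i=3: a_3=1, p_3 = 1*154 + 37 = 191, q_3 = 1*25 + 6 = 31.
  i=4: a_4=3, p_4 = 3*191 + 154 = 727, q_4 = 3*31 + 25 = 118.
  i=5: a_5=7, p_5 = 7*727 + 191 = 5280, q_5 = 7*118 + 31 = 857.

6/1, 37/6, 154/25, 191/31, 727/118, 5280/857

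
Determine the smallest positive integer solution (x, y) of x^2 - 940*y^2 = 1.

First expand sqrt(940) as a continued fraction. With x_i = (sqrt(940) + m_i)/d_i and (m_0, d_0) = (0, 1): a_0 = floor(sqrt(940)) = 30, since 30^2 = 900 <= 940 < 961 = 31^2.
Iterate m_{i+1} = d_i*a_i - m_i, d_{i+1} = (940 - m_{i+1}^2)/d_i, a_{i+1} = floor((a_0 + m_{i+1})/d_{i+1}):
  m_1 = 1*30 - 0 = 30, d_1 = (940 - 30^2)/1 = 40/1 = 40, a_1 = floor((30 + 30)/40) = 1.
  m_2 = 40*1 - 30 = 10, d_2 = (940 - 10^2)/40 = 840/40 = 21, a_2 = floor((30 + 10)/21) = 1.
  m_3 = 21*1 - 10 = 11, d_3 = (940 - 11^2)/21 = 819/21 = 39, a_3 = floor((30 + 11)/39) = 1.
  m_4 = 39*1 - 11 = 28, d_4 = (940 - 28^2)/39 = 156/39 = 4, a_4 = floor((30 + 28)/4) = 14.
  m_5 = 4*14 - 28 = 28, d_5 = (940 - 28^2)/4 = 156/4 = 39, a_5 = floor((30 + 28)/39) = 1.
  m_6 = 39*1 - 28 = 11, d_6 = (940 - 11^2)/39 = 819/39 = 21, a_6 = floor((30 + 11)/21) = 1.
  m_7 = 21*1 - 11 = 10, d_7 = (940 - 10^2)/21 = 840/21 = 40, a_7 = floor((30 + 10)/40) = 1.
  m_8 = 40*1 - 10 = 30, d_8 = (940 - 30^2)/40 = 40/40 = 1, a_8 = floor((30 + 30)/1) = 60.
  m_9 = 1*60 - 30 = 30, d_9 = (940 - 30^2)/1 = 40/1 = 40: (m_9, d_9) = (m_1, d_1) = (30, 40), so from here the quotients repeat a_1, ..., a_8; the period length is 8.
So sqrt(940) = [30; (1, 1, 1, 14, 1, 1, 1, 60)] with period length k = 8.
k is even, so the fundamental solution of x^2 - 940y^2 = 1 is (p_{k-1}, q_{k-1}) = (p_7, q_7); compute convergents through index 7.
Convergents (p_i = a_i*p_{i-1} + p_{i-2}, q_i = a_i*q_{i-1} + q_{i-2} with p_{-2}=0, p_{-1}=1, q_{-2}=1, q_{-1}=0):
  i=0: a_0=30, p_0 = 30*1 + 0 = 30, q_0 = 30*0 + 1 = 1.
  i=1: a_1=1, p_1 = 1*30 + 1 = 31, q_1 = 1*1 + 0 = 1.
  i=2: a_2=1, p_2 = 1*31 + 30 = 61, q_2 = 1*1 + 1 = 2.
  i=3: a_3=1, p_3 = 1*61 + 31 = 92, q_3 = 1*2 + 1 = 3.
  i=4: a_4=14, p_4 = 14*92 + 61 = 1349, q_4 = 14*3 + 2 = 44.
  i=5: a_5=1, p_5 = 1*1349 + 92 = 1441, q_5 = 1*44 + 3 = 47.
  i=6: a_6=1, p_6 = 1*1441 + 1349 = 2790, q_6 = 1*47 + 44 = 91.
  i=7: a_7=1, p_7 = 1*2790 + 1441 = 4231, q_7 = 1*91 + 47 = 138.
Check: 4231^2 - 940*138^2 = 17901361 - 17901360 = 1, so (x, y) = (4231, 138) solves the equation, and by the theorem it is the least positive solution.

(x, y) = (4231, 138)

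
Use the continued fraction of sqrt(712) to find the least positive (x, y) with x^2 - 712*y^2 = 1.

(x, y) = (1601, 60)

First expand sqrt(712) as a continued fraction. With x_i = (sqrt(712) + m_i)/d_i and (m_0, d_0) = (0, 1): a_0 = floor(sqrt(712)) = 26, since 26^2 = 676 <= 712 < 729 = 27^2.
Iterate m_{i+1} = d_i*a_i - m_i, d_{i+1} = (712 - m_{i+1}^2)/d_i, a_{i+1} = floor((a_0 + m_{i+1})/d_{i+1}):
  m_1 = 1*26 - 0 = 26, d_1 = (712 - 26^2)/1 = 36/1 = 36, a_1 = floor((26 + 26)/36) = 1.
  m_2 = 36*1 - 26 = 10, d_2 = (712 - 10^2)/36 = 612/36 = 17, a_2 = floor((26 + 10)/17) = 2.
  m_3 = 17*2 - 10 = 24, d_3 = (712 - 24^2)/17 = 136/17 = 8, a_3 = floor((26 + 24)/8) = 6.
  m_4 = 8*6 - 24 = 24, d_4 = (712 - 24^2)/8 = 136/8 = 17, a_4 = floor((26 + 24)/17) = 2.
  m_5 = 17*2 - 24 = 10, d_5 = (712 - 10^2)/17 = 612/17 = 36, a_5 = floor((26 + 10)/36) = 1.
  m_6 = 36*1 - 10 = 26, d_6 = (712 - 26^2)/36 = 36/36 = 1, a_6 = floor((26 + 26)/1) = 52.
  m_7 = 1*52 - 26 = 26, d_7 = (712 - 26^2)/1 = 36/1 = 36: (m_7, d_7) = (m_1, d_1) = (26, 36), so from here the quotients repeat a_1, ..., a_6; the period length is 6.
So sqrt(712) = [26; (1, 2, 6, 2, 1, 52)] with period length k = 6.
k is even, so the fundamental solution of x^2 - 712y^2 = 1 is (p_{k-1}, q_{k-1}) = (p_5, q_5); compute convergents through index 5.
Convergents (p_i = a_i*p_{i-1} + p_{i-2}, q_i = a_i*q_{i-1} + q_{i-2} with p_{-2}=0, p_{-1}=1, q_{-2}=1, q_{-1}=0):
  i=0: a_0=26, p_0 = 26*1 + 0 = 26, q_0 = 26*0 + 1 = 1.
  i=1: a_1=1, p_1 = 1*26 + 1 = 27, q_1 = 1*1 + 0 = 1.
  i=2: a_2=2, p_2 = 2*27 + 26 = 80, q_2 = 2*1 + 1 = 3.
  i=3: a_3=6, p_3 = 6*80 + 27 = 507, q_3 = 6*3 + 1 = 19.
  i=4: a_4=2, p_4 = 2*507 + 80 = 1094, q_4 = 2*19 + 3 = 41.
  i=5: a_5=1, p_5 = 1*1094 + 507 = 1601, q_5 = 1*41 + 19 = 60.
Check: 1601^2 - 712*60^2 = 2563201 - 2563200 = 1, so (x, y) = (1601, 60) solves the equation, and by the theorem it is the least positive solution.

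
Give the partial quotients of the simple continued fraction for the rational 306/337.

[0; 1, 9, 1, 6, 1, 3]

Run the Euclidean algorithm on 306 and 337; the successive quotients are the partial quotients a_0, a_1, ... (each step inverts the fractional part left over by the previous one):
  306 = 0*337 + 306, so a_0 = 0.
  337 = 1*306 + 31, so a_1 = 1.
  306 = 9*31 + 27, so a_2 = 9.
  31 = 1*27 + 4, so a_3 = 1.
  27 = 6*4 + 3, so a_4 = 6.
  4 = 1*3 + 1, so a_5 = 1.
  3 = 3*1 + 0, so a_6 = 3.
The remainder reaches 0 after 7 divisions, so the expansion has 7 partial quotients, read off in order.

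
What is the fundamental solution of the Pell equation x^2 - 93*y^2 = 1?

(x, y) = (12151, 1260)

First expand sqrt(93) as a continued fraction. With x_i = (sqrt(93) + m_i)/d_i and (m_0, d_0) = (0, 1): a_0 = floor(sqrt(93)) = 9, since 9^2 = 81 <= 93 < 100 = 10^2.
Iterate m_{i+1} = d_i*a_i - m_i, d_{i+1} = (93 - m_{i+1}^2)/d_i, a_{i+1} = floor((a_0 + m_{i+1})/d_{i+1}):
  m_1 = 1*9 - 0 = 9, d_1 = (93 - 9^2)/1 = 12/1 = 12, a_1 = floor((9 + 9)/12) = 1.
  m_2 = 12*1 - 9 = 3, d_2 = (93 - 3^2)/12 = 84/12 = 7, a_2 = floor((9 + 3)/7) = 1.
  m_3 = 7*1 - 3 = 4, d_3 = (93 - 4^2)/7 = 77/7 = 11, a_3 = floor((9 + 4)/11) = 1.
  m_4 = 11*1 - 4 = 7, d_4 = (93 - 7^2)/11 = 44/11 = 4, a_4 = floor((9 + 7)/4) = 4.
  m_5 = 4*4 - 7 = 9, d_5 = (93 - 9^2)/4 = 12/4 = 3, a_5 = floor((9 + 9)/3) = 6.
  m_6 = 3*6 - 9 = 9, d_6 = (93 - 9^2)/3 = 12/3 = 4, a_6 = floor((9 + 9)/4) = 4.
  m_7 = 4*4 - 9 = 7, d_7 = (93 - 7^2)/4 = 44/4 = 11, a_7 = floor((9 + 7)/11) = 1.
  m_8 = 11*1 - 7 = 4, d_8 = (93 - 4^2)/11 = 77/11 = 7, a_8 = floor((9 + 4)/7) = 1.
  m_9 = 7*1 - 4 = 3, d_9 = (93 - 3^2)/7 = 84/7 = 12, a_9 = floor((9 + 3)/12) = 1.
  m_10 = 12*1 - 3 = 9, d_10 = (93 - 9^2)/12 = 12/12 = 1, a_10 = floor((9 + 9)/1) = 18.
  m_11 = 1*18 - 9 = 9, d_11 = (93 - 9^2)/1 = 12/1 = 12: (m_11, d_11) = (m_1, d_1) = (9, 12), so from here the quotients repeat a_1, ..., a_10; the period length is 10.
So sqrt(93) = [9; (1, 1, 1, 4, 6, 4, 1, 1, 1, 18)] with period length k = 10.
k is even, so the fundamental solution of x^2 - 93y^2 = 1 is (p_{k-1}, q_{k-1}) = (p_9, q_9); compute convergents through index 9.
Convergents (p_i = a_i*p_{i-1} + p_{i-2}, q_i = a_i*q_{i-1} + q_{i-2} with p_{-2}=0, p_{-1}=1, q_{-2}=1, q_{-1}=0):
  i=0: a_0=9, p_0 = 9*1 + 0 = 9, q_0 = 9*0 + 1 = 1.
  i=1: a_1=1, p_1 = 1*9 + 1 = 10, q_1 = 1*1 + 0 = 1.
  i=2: a_2=1, p_2 = 1*10 + 9 = 19, q_2 = 1*1 + 1 = 2.
  i=3: a_3=1, p_3 = 1*19 + 10 = 29, q_3 = 1*2 + 1 = 3.
  i=4: a_4=4, p_4 = 4*29 + 19 = 135, q_4 = 4*3 + 2 = 14.
  i=5: a_5=6, p_5 = 6*135 + 29 = 839, q_5 = 6*14 + 3 = 87.
  i=6: a_6=4, p_6 = 4*839 + 135 = 3491, q_6 = 4*87 + 14 = 362.
  i=7: a_7=1, p_7 = 1*3491 + 839 = 4330, q_7 = 1*362 + 87 = 449.
  i=8: a_8=1, p_8 = 1*4330 + 3491 = 7821, q_8 = 1*449 + 362 = 811.
  i=9: a_9=1, p_9 = 1*7821 + 4330 = 12151, q_9 = 1*811 + 449 = 1260.
Check: 12151^2 - 93*1260^2 = 147646801 - 147646800 = 1, so (x, y) = (12151, 1260) solves the equation, and by the theorem it is the least positive solution.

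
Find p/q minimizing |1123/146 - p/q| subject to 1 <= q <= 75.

Expand x = 1123/146 as a continued fraction with the Euclidean algorithm:
  1123 = 7*146 + 101, so a_0 = 7.
  146 = 1*101 + 45, so a_1 = 1.
  101 = 2*45 + 11, so a_2 = 2.
  45 = 4*11 + 1, so a_3 = 4.
  11 = 11*1 + 0, so a_4 = 11.
so x = [7; 1, 2, 4, 11].
Convergents (p_i = a_i*p_{i-1} + p_{i-2}, q_i = a_i*q_{i-1} + q_{i-2} with p_{-2}=0, p_{-1}=1, q_{-2}=1, q_{-1}=0), until the denominator exceeds 75:
  i=0: a_0=7, p_0 = 7*1 + 0 = 7, q_0 = 7*0 + 1 = 1.
  i=1: a_1=1, p_1 = 1*7 + 1 = 8, q_1 = 1*1 + 0 = 1.
  i=2: a_2=2, p_2 = 2*8 + 7 = 23, q_2 = 2*1 + 1 = 3.
  i=3: a_3=4, p_3 = 4*23 + 8 = 100, q_3 = 4*3 + 1 = 13.
  i=4: a_4=11, p_4 = 11*100 + 23 = 1123, q_4 = 11*13 + 3 = 146.
q_4 = 146 > 75, so the last convergent with denominator <= 75 is p_3/q_3 = 100/13.
The closest fraction with denominator <= 75 is either p_3/q_3 or the intermediate fraction (k*p_3 + p_2)/(k*q_3 + q_2) with the largest k >= 1 whose denominator stays <= 75; these approach x as k grows, and every other convergent or intermediate fraction in range is farther away.
Largest k: floor((75 - q_2)/q_3) = floor((75 - 3)/13) = 5.
That gives (5*100 + 23)/(5*13 + 3) = 523/68.
Compare the errors: |x - 100/13| = |1123*13 - 100*146|/(146*13) = 1/1898, and |x - 523/68| = |1123*68 - 523*146|/(146*68) = 6/9928.
Cross-multiplying, 1*9928 = 9928 < 11388 = 6*1898, so 1/1898 is smaller: the convergent 100/13 is closer to x than 523/68.

100/13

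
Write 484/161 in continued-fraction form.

Run the Euclidean algorithm on 484 and 161; the successive quotients are the partial quotients a_0, a_1, ... (each step inverts the fractional part left over by the previous one):
  484 = 3*161 + 1, so a_0 = 3.
  161 = 161*1 + 0, so a_1 = 161.
The remainder reaches 0 after 2 divisions, so the expansion has 2 partial quotients, read off in order.

[3; 161]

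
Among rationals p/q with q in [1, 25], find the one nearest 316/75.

Expand x = 316/75 as a continued fraction with the Euclidean algorithm:
  316 = 4*75 + 16, so a_0 = 4.
  75 = 4*16 + 11, so a_1 = 4.
  16 = 1*11 + 5, so a_2 = 1.
  11 = 2*5 + 1, so a_3 = 2.
  5 = 5*1 + 0, so a_4 = 5.
so x = [4; 4, 1, 2, 5].
Convergents (p_i = a_i*p_{i-1} + p_{i-2}, q_i = a_i*q_{i-1} + q_{i-2} with p_{-2}=0, p_{-1}=1, q_{-2}=1, q_{-1}=0), until the denominator exceeds 25:
  i=0: a_0=4, p_0 = 4*1 + 0 = 4, q_0 = 4*0 + 1 = 1.
  i=1: a_1=4, p_1 = 4*4 + 1 = 17, q_1 = 4*1 + 0 = 4.
  i=2: a_2=1, p_2 = 1*17 + 4 = 21, q_2 = 1*4 + 1 = 5.
  i=3: a_3=2, p_3 = 2*21 + 17 = 59, q_3 = 2*5 + 4 = 14.
  i=4: a_4=5, p_4 = 5*59 + 21 = 316, q_4 = 5*14 + 5 = 75.
q_4 = 75 > 25, so the last convergent with denominator <= 25 is p_3/q_3 = 59/14.
The closest fraction with denominator <= 25 is either p_3/q_3 or the intermediate fraction (k*p_3 + p_2)/(k*q_3 + q_2) with the largest k >= 1 whose denominator stays <= 25; these approach x as k grows, and every other convergent or intermediate fraction in range is farther away.
Largest k: floor((25 - q_2)/q_3) = floor((25 - 5)/14) = 1.
That gives (1*59 + 21)/(1*14 + 5) = 80/19.
Compare the errors: |x - 59/14| = |316*14 - 59*75|/(75*14) = 1/1050, and |x - 80/19| = |316*19 - 80*75|/(75*19) = 4/1425.
Cross-multiplying, 1*1425 = 1425 < 4200 = 4*1050, so 1/1050 is smaller: the convergent 59/14 is closer to x than 80/19.

59/14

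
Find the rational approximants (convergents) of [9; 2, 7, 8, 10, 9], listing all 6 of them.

9/1, 19/2, 142/15, 1155/122, 11692/1235, 106383/11237

Using the convergent recurrence p_i = a_i*p_{i-1} + p_{i-2}, q_i = a_i*q_{i-1} + q_{i-2} with p_{-2}=0, p_{-1}=1, q_{-2}=1, q_{-1}=0:
  i=0: a_0=9, p_0 = 9*1 + 0 = 9, q_0 = 9*0 + 1 = 1.
  i=1: a_1=2, p_1 = 2*9 + 1 = 19, q_1 = 2*1 + 0 = 2.
  i=2: a_2=7, p_2 = 7*19 + 9 = 142, q_2 = 7*2 + 1 = 15.
  i=3: a_3=8, p_3 = 8*142 + 19 = 1155, q_3 = 8*15 + 2 = 122.
  i=4: a_4=10, p_4 = 10*1155 + 142 = 11692, q_4 = 10*122 + 15 = 1235.
  i=5: a_5=9, p_5 = 9*11692 + 1155 = 106383, q_5 = 9*1235 + 122 = 11237.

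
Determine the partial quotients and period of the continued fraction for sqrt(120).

Write x_i = (sqrt(120) + m_i)/d_i with (m_0, d_0) = (0, 1). a_0 = floor(sqrt(120)) = 10, since 10^2 = 100 <= 120 < 121 = 11^2.
Iterate m_{i+1} = d_i*a_i - m_i, d_{i+1} = (120 - m_{i+1}^2)/d_i, a_{i+1} = floor((a_0 + m_{i+1})/d_{i+1}):
  m_1 = 1*10 - 0 = 10, d_1 = (120 - 10^2)/1 = 20/1 = 20, a_1 = floor((10 + 10)/20) = 1.
  m_2 = 20*1 - 10 = 10, d_2 = (120 - 10^2)/20 = 20/20 = 1, a_2 = floor((10 + 10)/1) = 20.
  m_3 = 1*20 - 10 = 10, d_3 = (120 - 10^2)/1 = 20/1 = 20: (m_3, d_3) = (m_1, d_1) = (10, 20), so from here the quotients repeat a_1, a_2; the period length is 2.
Hence the expansion of sqrt(120) is a_0 = 10 followed by the repeating block 1, 20 (period 2).

[10; (1, 20)]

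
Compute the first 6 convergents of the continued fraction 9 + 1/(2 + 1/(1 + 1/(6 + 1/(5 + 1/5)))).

9/1, 19/2, 28/3, 187/20, 963/103, 5002/535

Using the convergent recurrence p_i = a_i*p_{i-1} + p_{i-2}, q_i = a_i*q_{i-1} + q_{i-2} with p_{-2}=0, p_{-1}=1, q_{-2}=1, q_{-1}=0:
  i=0: a_0=9, p_0 = 9*1 + 0 = 9, q_0 = 9*0 + 1 = 1.
  i=1: a_1=2, p_1 = 2*9 + 1 = 19, q_1 = 2*1 + 0 = 2.
  i=2: a_2=1, p_2 = 1*19 + 9 = 28, q_2 = 1*2 + 1 = 3.
  i=3: a_3=6, p_3 = 6*28 + 19 = 187, q_3 = 6*3 + 2 = 20.
  i=4: a_4=5, p_4 = 5*187 + 28 = 963, q_4 = 5*20 + 3 = 103.
  i=5: a_5=5, p_5 = 5*963 + 187 = 5002, q_5 = 5*103 + 20 = 535.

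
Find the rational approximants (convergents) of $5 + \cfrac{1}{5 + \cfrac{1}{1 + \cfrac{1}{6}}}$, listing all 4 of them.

Using the convergent recurrence p_i = a_i*p_{i-1} + p_{i-2}, q_i = a_i*q_{i-1} + q_{i-2} with p_{-2}=0, p_{-1}=1, q_{-2}=1, q_{-1}=0:
  i=0: a_0=5, p_0 = 5*1 + 0 = 5, q_0 = 5*0 + 1 = 1.
  i=1: a_1=5, p_1 = 5*5 + 1 = 26, q_1 = 5*1 + 0 = 5.
  i=2: a_2=1, p_2 = 1*26 + 5 = 31, q_2 = 1*5 + 1 = 6.
  i=3: a_3=6, p_3 = 6*31 + 26 = 212, q_3 = 6*6 + 5 = 41.

5/1, 26/5, 31/6, 212/41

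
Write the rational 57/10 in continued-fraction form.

[5; 1, 2, 3]

Run the Euclidean algorithm on 57 and 10; the successive quotients are the partial quotients a_0, a_1, ... (each step inverts the fractional part left over by the previous one):
  57 = 5*10 + 7, so a_0 = 5.
  10 = 1*7 + 3, so a_1 = 1.
  7 = 2*3 + 1, so a_2 = 2.
  3 = 3*1 + 0, so a_3 = 3.
The remainder reaches 0 after 4 divisions, so the expansion has 4 partial quotients, read off in order.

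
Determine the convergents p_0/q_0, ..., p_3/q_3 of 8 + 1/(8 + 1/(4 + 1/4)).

Using the convergent recurrence p_i = a_i*p_{i-1} + p_{i-2}, q_i = a_i*q_{i-1} + q_{i-2} with p_{-2}=0, p_{-1}=1, q_{-2}=1, q_{-1}=0:
  i=0: a_0=8, p_0 = 8*1 + 0 = 8, q_0 = 8*0 + 1 = 1.
  i=1: a_1=8, p_1 = 8*8 + 1 = 65, q_1 = 8*1 + 0 = 8.
  i=2: a_2=4, p_2 = 4*65 + 8 = 268, q_2 = 4*8 + 1 = 33.
  i=3: a_3=4, p_3 = 4*268 + 65 = 1137, q_3 = 4*33 + 8 = 140.

8/1, 65/8, 268/33, 1137/140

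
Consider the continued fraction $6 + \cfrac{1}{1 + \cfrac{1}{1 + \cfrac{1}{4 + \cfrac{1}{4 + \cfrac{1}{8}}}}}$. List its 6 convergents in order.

Using the convergent recurrence p_i = a_i*p_{i-1} + p_{i-2}, q_i = a_i*q_{i-1} + q_{i-2} with p_{-2}=0, p_{-1}=1, q_{-2}=1, q_{-1}=0:
  i=0: a_0=6, p_0 = 6*1 + 0 = 6, q_0 = 6*0 + 1 = 1.
  i=1: a_1=1, p_1 = 1*6 + 1 = 7, q_1 = 1*1 + 0 = 1.
  i=2: a_2=1, p_2 = 1*7 + 6 = 13, q_2 = 1*1 + 1 = 2.
  i=3: a_3=4, p_3 = 4*13 + 7 = 59, q_3 = 4*2 + 1 = 9.
  i=4: a_4=4, p_4 = 4*59 + 13 = 249, q_4 = 4*9 + 2 = 38.
  i=5: a_5=8, p_5 = 8*249 + 59 = 2051, q_5 = 8*38 + 9 = 313.

6/1, 7/1, 13/2, 59/9, 249/38, 2051/313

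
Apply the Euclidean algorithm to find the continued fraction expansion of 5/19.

Run the Euclidean algorithm on 5 and 19; the successive quotients are the partial quotients a_0, a_1, ... (each step inverts the fractional part left over by the previous one):
  5 = 0*19 + 5, so a_0 = 0.
  19 = 3*5 + 4, so a_1 = 3.
  5 = 1*4 + 1, so a_2 = 1.
  4 = 4*1 + 0, so a_3 = 4.
The remainder reaches 0 after 4 divisions, so the expansion has 4 partial quotients, read off in order.

[0; 3, 1, 4]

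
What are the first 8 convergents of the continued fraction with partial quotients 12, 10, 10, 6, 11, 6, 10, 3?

Using the convergent recurrence p_i = a_i*p_{i-1} + p_{i-2}, q_i = a_i*q_{i-1} + q_{i-2} with p_{-2}=0, p_{-1}=1, q_{-2}=1, q_{-1}=0:
  i=0: a_0=12, p_0 = 12*1 + 0 = 12, q_0 = 12*0 + 1 = 1.
  i=1: a_1=10, p_1 = 10*12 + 1 = 121, q_1 = 10*1 + 0 = 10.
  i=2: a_2=10, p_2 = 10*121 + 12 = 1222, q_2 = 10*10 + 1 = 101.
  i=3: a_3=6, p_3 = 6*1222 + 121 = 7453, q_3 = 6*101 + 10 = 616.
  i=4: a_4=11, p_4 = 11*7453 + 1222 = 83205, q_4 = 11*616 + 101 = 6877.
  i=5: a_5=6, p_5 = 6*83205 + 7453 = 506683, q_5 = 6*6877 + 616 = 41878.
  i=6: a_6=10, p_6 = 10*506683 + 83205 = 5150035, q_6 = 10*41878 + 6877 = 425657.
  i=7: a_7=3, p_7 = 3*5150035 + 506683 = 15956788, q_7 = 3*425657 + 41878 = 1318849.

12/1, 121/10, 1222/101, 7453/616, 83205/6877, 506683/41878, 5150035/425657, 15956788/1318849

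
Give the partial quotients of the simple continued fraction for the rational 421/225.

[1; 1, 6, 1, 3, 7]

Run the Euclidean algorithm on 421 and 225; the successive quotients are the partial quotients a_0, a_1, ... (each step inverts the fractional part left over by the previous one):
  421 = 1*225 + 196, so a_0 = 1.
  225 = 1*196 + 29, so a_1 = 1.
  196 = 6*29 + 22, so a_2 = 6.
  29 = 1*22 + 7, so a_3 = 1.
  22 = 3*7 + 1, so a_4 = 3.
  7 = 7*1 + 0, so a_5 = 7.
The remainder reaches 0 after 6 divisions, so the expansion has 6 partial quotients, read off in order.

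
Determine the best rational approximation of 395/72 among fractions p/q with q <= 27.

148/27

Expand x = 395/72 as a continued fraction with the Euclidean algorithm:
  395 = 5*72 + 35, so a_0 = 5.
  72 = 2*35 + 2, so a_1 = 2.
  35 = 17*2 + 1, so a_2 = 17.
  2 = 2*1 + 0, so a_3 = 2.
so x = [5; 2, 17, 2].
Convergents (p_i = a_i*p_{i-1} + p_{i-2}, q_i = a_i*q_{i-1} + q_{i-2} with p_{-2}=0, p_{-1}=1, q_{-2}=1, q_{-1}=0), until the denominator exceeds 27:
  i=0: a_0=5, p_0 = 5*1 + 0 = 5, q_0 = 5*0 + 1 = 1.
  i=1: a_1=2, p_1 = 2*5 + 1 = 11, q_1 = 2*1 + 0 = 2.
  i=2: a_2=17, p_2 = 17*11 + 5 = 192, q_2 = 17*2 + 1 = 35.
q_2 = 35 > 27, so the last convergent with denominator <= 27 is p_1/q_1 = 11/2.
The closest fraction with denominator <= 27 is either p_1/q_1 or the intermediate fraction (k*p_1 + p_0)/(k*q_1 + q_0) with the largest k >= 1 whose denominator stays <= 27; these approach x as k grows, and every other convergent or intermediate fraction in range is farther away.
Largest k: floor((27 - q_0)/q_1) = floor((27 - 1)/2) = 13.
That gives (13*11 + 5)/(13*2 + 1) = 148/27.
Compare the errors: |x - 11/2| = |395*2 - 11*72|/(72*2) = 2/144, and |x - 148/27| = |395*27 - 148*72|/(72*27) = 9/1944.
Cross-multiplying, 9*144 = 1296 < 3888 = 2*1944, so 9/1944 is smaller: the intermediate fraction 148/27 is closer to x than 11/2.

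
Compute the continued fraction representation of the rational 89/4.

Run the Euclidean algorithm on 89 and 4; the successive quotients are the partial quotients a_0, a_1, ... (each step inverts the fractional part left over by the previous one):
  89 = 22*4 + 1, so a_0 = 22.
  4 = 4*1 + 0, so a_1 = 4.
The remainder reaches 0 after 2 divisions, so the expansion has 2 partial quotients, read off in order.

[22; 4]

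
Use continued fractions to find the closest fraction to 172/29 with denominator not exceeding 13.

Expand x = 172/29 as a continued fraction with the Euclidean algorithm:
  172 = 5*29 + 27, so a_0 = 5.
  29 = 1*27 + 2, so a_1 = 1.
  27 = 13*2 + 1, so a_2 = 13.
  2 = 2*1 + 0, so a_3 = 2.
so x = [5; 1, 13, 2].
Convergents (p_i = a_i*p_{i-1} + p_{i-2}, q_i = a_i*q_{i-1} + q_{i-2} with p_{-2}=0, p_{-1}=1, q_{-2}=1, q_{-1}=0), until the denominator exceeds 13:
  i=0: a_0=5, p_0 = 5*1 + 0 = 5, q_0 = 5*0 + 1 = 1.
  i=1: a_1=1, p_1 = 1*5 + 1 = 6, q_1 = 1*1 + 0 = 1.
  i=2: a_2=13, p_2 = 13*6 + 5 = 83, q_2 = 13*1 + 1 = 14.
q_2 = 14 > 13, so the last convergent with denominator <= 13 is p_1/q_1 = 6/1.
The closest fraction with denominator <= 13 is either p_1/q_1 or the intermediate fraction (k*p_1 + p_0)/(k*q_1 + q_0) with the largest k >= 1 whose denominator stays <= 13; these approach x as k grows, and every other convergent or intermediate fraction in range is farther away.
Largest k: floor((13 - q_0)/q_1) = floor((13 - 1)/1) = 12.
That gives (12*6 + 5)/(12*1 + 1) = 77/13.
Compare the errors: |x - 6/1| = |172*1 - 6*29|/(29*1) = 2/29, and |x - 77/13| = |172*13 - 77*29|/(29*13) = 3/377.
Cross-multiplying, 3*29 = 87 < 754 = 2*377, so 3/377 is smaller: the intermediate fraction 77/13 is closer to x than 6/1.

77/13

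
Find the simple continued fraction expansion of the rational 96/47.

Run the Euclidean algorithm on 96 and 47; the successive quotients are the partial quotients a_0, a_1, ... (each step inverts the fractional part left over by the previous one):
  96 = 2*47 + 2, so a_0 = 2.
  47 = 23*2 + 1, so a_1 = 23.
  2 = 2*1 + 0, so a_2 = 2.
The remainder reaches 0 after 3 divisions, so the expansion has 3 partial quotients, read off in order.

[2; 23, 2]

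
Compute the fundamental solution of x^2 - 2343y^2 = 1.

First expand sqrt(2343) as a continued fraction. With x_i = (sqrt(2343) + m_i)/d_i and (m_0, d_0) = (0, 1): a_0 = floor(sqrt(2343)) = 48, since 48^2 = 2304 <= 2343 < 2401 = 49^2.
Iterate m_{i+1} = d_i*a_i - m_i, d_{i+1} = (2343 - m_{i+1}^2)/d_i, a_{i+1} = floor((a_0 + m_{i+1})/d_{i+1}):
  m_1 = 1*48 - 0 = 48, d_1 = (2343 - 48^2)/1 = 39/1 = 39, a_1 = floor((48 + 48)/39) = 2.
  m_2 = 39*2 - 48 = 30, d_2 = (2343 - 30^2)/39 = 1443/39 = 37, a_2 = floor((48 + 30)/37) = 2.
  m_3 = 37*2 - 30 = 44, d_3 = (2343 - 44^2)/37 = 407/37 = 11, a_3 = floor((48 + 44)/11) = 8.
  m_4 = 11*8 - 44 = 44, d_4 = (2343 - 44^2)/11 = 407/11 = 37, a_4 = floor((48 + 44)/37) = 2.
  m_5 = 37*2 - 44 = 30, d_5 = (2343 - 30^2)/37 = 1443/37 = 39, a_5 = floor((48 + 30)/39) = 2.
  m_6 = 39*2 - 30 = 48, d_6 = (2343 - 48^2)/39 = 39/39 = 1, a_6 = floor((48 + 48)/1) = 96.
  m_7 = 1*96 - 48 = 48, d_7 = (2343 - 48^2)/1 = 39/1 = 39: (m_7, d_7) = (m_1, d_1) = (48, 39), so from here the quotients repeat a_1, ..., a_6; the period length is 6.
So sqrt(2343) = [48; (2, 2, 8, 2, 2, 96)] with period length k = 6.
k is even, so the fundamental solution of x^2 - 2343y^2 = 1 is (p_{k-1}, q_{k-1}) = (p_5, q_5); compute convergents through index 5.
Convergents (p_i = a_i*p_{i-1} + p_{i-2}, q_i = a_i*q_{i-1} + q_{i-2} with p_{-2}=0, p_{-1}=1, q_{-2}=1, q_{-1}=0):
  i=0: a_0=48, p_0 = 48*1 + 0 = 48, q_0 = 48*0 + 1 = 1.
  i=1: a_1=2, p_1 = 2*48 + 1 = 97, q_1 = 2*1 + 0 = 2.
  i=2: a_2=2, p_2 = 2*97 + 48 = 242, q_2 = 2*2 + 1 = 5.
  i=3: a_3=8, p_3 = 8*242 + 97 = 2033, q_3 = 8*5 + 2 = 42.
  i=4: a_4=2, p_4 = 2*2033 + 242 = 4308, q_4 = 2*42 + 5 = 89.
  i=5: a_5=2, p_5 = 2*4308 + 2033 = 10649, q_5 = 2*89 + 42 = 220.
Check: 10649^2 - 2343*220^2 = 113401201 - 113401200 = 1, so (x, y) = (10649, 220) solves the equation, and by the theorem it is the least positive solution.

(x, y) = (10649, 220)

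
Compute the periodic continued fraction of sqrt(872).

Write x_i = (sqrt(872) + m_i)/d_i with (m_0, d_0) = (0, 1). a_0 = floor(sqrt(872)) = 29, since 29^2 = 841 <= 872 < 900 = 30^2.
Iterate m_{i+1} = d_i*a_i - m_i, d_{i+1} = (872 - m_{i+1}^2)/d_i, a_{i+1} = floor((a_0 + m_{i+1})/d_{i+1}):
  m_1 = 1*29 - 0 = 29, d_1 = (872 - 29^2)/1 = 31/1 = 31, a_1 = floor((29 + 29)/31) = 1.
  m_2 = 31*1 - 29 = 2, d_2 = (872 - 2^2)/31 = 868/31 = 28, a_2 = floor((29 + 2)/28) = 1.
  m_3 = 28*1 - 2 = 26, d_3 = (872 - 26^2)/28 = 196/28 = 7, a_3 = floor((29 + 26)/7) = 7.
  m_4 = 7*7 - 26 = 23, d_4 = (872 - 23^2)/7 = 343/7 = 49, a_4 = floor((29 + 23)/49) = 1.
  m_5 = 49*1 - 23 = 26, d_5 = (872 - 26^2)/49 = 196/49 = 4, a_5 = floor((29 + 26)/4) = 13.
  m_6 = 4*13 - 26 = 26, d_6 = (872 - 26^2)/4 = 196/4 = 49, a_6 = floor((29 + 26)/49) = 1.
  m_7 = 49*1 - 26 = 23, d_7 = (872 - 23^2)/49 = 343/49 = 7, a_7 = floor((29 + 23)/7) = 7.
  m_8 = 7*7 - 23 = 26, d_8 = (872 - 26^2)/7 = 196/7 = 28, a_8 = floor((29 + 26)/28) = 1.
  m_9 = 28*1 - 26 = 2, d_9 = (872 - 2^2)/28 = 868/28 = 31, a_9 = floor((29 + 2)/31) = 1.
  m_10 = 31*1 - 2 = 29, d_10 = (872 - 29^2)/31 = 31/31 = 1, a_10 = floor((29 + 29)/1) = 58.
  m_11 = 1*58 - 29 = 29, d_11 = (872 - 29^2)/1 = 31/1 = 31: (m_11, d_11) = (m_1, d_1) = (29, 31), so from here the quotients repeat a_1, ..., a_10; the period length is 10.
Hence the expansion of sqrt(872) is a_0 = 29 followed by the repeating block 1, 1, 7, 1, 13, 1, 7, 1, 1, 58 (period 10).

[29; (1, 1, 7, 1, 13, 1, 7, 1, 1, 58)]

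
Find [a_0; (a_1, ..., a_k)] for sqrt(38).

Write x_i = (sqrt(38) + m_i)/d_i with (m_0, d_0) = (0, 1). a_0 = floor(sqrt(38)) = 6, since 6^2 = 36 <= 38 < 49 = 7^2.
Iterate m_{i+1} = d_i*a_i - m_i, d_{i+1} = (38 - m_{i+1}^2)/d_i, a_{i+1} = floor((a_0 + m_{i+1})/d_{i+1}):
  m_1 = 1*6 - 0 = 6, d_1 = (38 - 6^2)/1 = 2/1 = 2, a_1 = floor((6 + 6)/2) = 6.
  m_2 = 2*6 - 6 = 6, d_2 = (38 - 6^2)/2 = 2/2 = 1, a_2 = floor((6 + 6)/1) = 12.
  m_3 = 1*12 - 6 = 6, d_3 = (38 - 6^2)/1 = 2/1 = 2: (m_3, d_3) = (m_1, d_1) = (6, 2), so from here the quotients repeat a_1, a_2; the period length is 2.
Hence the expansion of sqrt(38) is a_0 = 6 followed by the repeating block 6, 12 (period 2).

[6; (6, 12)]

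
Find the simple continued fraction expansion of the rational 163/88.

[1; 1, 5, 1, 3, 3]

Run the Euclidean algorithm on 163 and 88; the successive quotients are the partial quotients a_0, a_1, ... (each step inverts the fractional part left over by the previous one):
  163 = 1*88 + 75, so a_0 = 1.
  88 = 1*75 + 13, so a_1 = 1.
  75 = 5*13 + 10, so a_2 = 5.
  13 = 1*10 + 3, so a_3 = 1.
  10 = 3*3 + 1, so a_4 = 3.
  3 = 3*1 + 0, so a_5 = 3.
The remainder reaches 0 after 6 divisions, so the expansion has 6 partial quotients, read off in order.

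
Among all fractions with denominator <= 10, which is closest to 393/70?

45/8

Expand x = 393/70 as a continued fraction with the Euclidean algorithm:
  393 = 5*70 + 43, so a_0 = 5.
  70 = 1*43 + 27, so a_1 = 1.
  43 = 1*27 + 16, so a_2 = 1.
  27 = 1*16 + 11, so a_3 = 1.
  16 = 1*11 + 5, so a_4 = 1.
  11 = 2*5 + 1, so a_5 = 2.
  5 = 5*1 + 0, so a_6 = 5.
so x = [5; 1, 1, 1, 1, 2, 5].
Convergents (p_i = a_i*p_{i-1} + p_{i-2}, q_i = a_i*q_{i-1} + q_{i-2} with p_{-2}=0, p_{-1}=1, q_{-2}=1, q_{-1}=0), until the denominator exceeds 10:
  i=0: a_0=5, p_0 = 5*1 + 0 = 5, q_0 = 5*0 + 1 = 1.
  i=1: a_1=1, p_1 = 1*5 + 1 = 6, q_1 = 1*1 + 0 = 1.
  i=2: a_2=1, p_2 = 1*6 + 5 = 11, q_2 = 1*1 + 1 = 2.
  i=3: a_3=1, p_3 = 1*11 + 6 = 17, q_3 = 1*2 + 1 = 3.
  i=4: a_4=1, p_4 = 1*17 + 11 = 28, q_4 = 1*3 + 2 = 5.
  i=5: a_5=2, p_5 = 2*28 + 17 = 73, q_5 = 2*5 + 3 = 13.
q_5 = 13 > 10, so the last convergent with denominator <= 10 is p_4/q_4 = 28/5.
The closest fraction with denominator <= 10 is either p_4/q_4 or the intermediate fraction (k*p_4 + p_3)/(k*q_4 + q_3) with the largest k >= 1 whose denominator stays <= 10; these approach x as k grows, and every other convergent or intermediate fraction in range is farther away.
Largest k: floor((10 - q_3)/q_4) = floor((10 - 3)/5) = 1.
That gives (1*28 + 17)/(1*5 + 3) = 45/8.
Compare the errors: |x - 28/5| = |393*5 - 28*70|/(70*5) = 5/350, and |x - 45/8| = |393*8 - 45*70|/(70*8) = 6/560.
Cross-multiplying, 6*350 = 2100 < 2800 = 5*560, so 6/560 is smaller: the intermediate fraction 45/8 is closer to x than 28/5.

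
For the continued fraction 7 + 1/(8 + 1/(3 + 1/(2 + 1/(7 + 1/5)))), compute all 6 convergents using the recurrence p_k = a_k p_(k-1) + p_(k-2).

Using the convergent recurrence p_i = a_i*p_{i-1} + p_{i-2}, q_i = a_i*q_{i-1} + q_{i-2} with p_{-2}=0, p_{-1}=1, q_{-2}=1, q_{-1}=0:
  i=0: a_0=7, p_0 = 7*1 + 0 = 7, q_0 = 7*0 + 1 = 1.
  i=1: a_1=8, p_1 = 8*7 + 1 = 57, q_1 = 8*1 + 0 = 8.
  i=2: a_2=3, p_2 = 3*57 + 7 = 178, q_2 = 3*8 + 1 = 25.
  i=3: a_3=2, p_3 = 2*178 + 57 = 413, q_3 = 2*25 + 8 = 58.
  i=4: a_4=7, p_4 = 7*413 + 178 = 3069, q_4 = 7*58 + 25 = 431.
  i=5: a_5=5, p_5 = 5*3069 + 413 = 15758, q_5 = 5*431 + 58 = 2213.

7/1, 57/8, 178/25, 413/58, 3069/431, 15758/2213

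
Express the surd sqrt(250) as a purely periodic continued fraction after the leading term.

[15; (1, 4, 3, 3, 4, 1, 30)]

Write x_i = (sqrt(250) + m_i)/d_i with (m_0, d_0) = (0, 1). a_0 = floor(sqrt(250)) = 15, since 15^2 = 225 <= 250 < 256 = 16^2.
Iterate m_{i+1} = d_i*a_i - m_i, d_{i+1} = (250 - m_{i+1}^2)/d_i, a_{i+1} = floor((a_0 + m_{i+1})/d_{i+1}):
  m_1 = 1*15 - 0 = 15, d_1 = (250 - 15^2)/1 = 25/1 = 25, a_1 = floor((15 + 15)/25) = 1.
  m_2 = 25*1 - 15 = 10, d_2 = (250 - 10^2)/25 = 150/25 = 6, a_2 = floor((15 + 10)/6) = 4.
  m_3 = 6*4 - 10 = 14, d_3 = (250 - 14^2)/6 = 54/6 = 9, a_3 = floor((15 + 14)/9) = 3.
  m_4 = 9*3 - 14 = 13, d_4 = (250 - 13^2)/9 = 81/9 = 9, a_4 = floor((15 + 13)/9) = 3.
  m_5 = 9*3 - 13 = 14, d_5 = (250 - 14^2)/9 = 54/9 = 6, a_5 = floor((15 + 14)/6) = 4.
  m_6 = 6*4 - 14 = 10, d_6 = (250 - 10^2)/6 = 150/6 = 25, a_6 = floor((15 + 10)/25) = 1.
  m_7 = 25*1 - 10 = 15, d_7 = (250 - 15^2)/25 = 25/25 = 1, a_7 = floor((15 + 15)/1) = 30.
  m_8 = 1*30 - 15 = 15, d_8 = (250 - 15^2)/1 = 25/1 = 25: (m_8, d_8) = (m_1, d_1) = (15, 25), so from here the quotients repeat a_1, ..., a_7; the period length is 7.
Hence the expansion of sqrt(250) is a_0 = 15 followed by the repeating block 1, 4, 3, 3, 4, 1, 30 (period 7).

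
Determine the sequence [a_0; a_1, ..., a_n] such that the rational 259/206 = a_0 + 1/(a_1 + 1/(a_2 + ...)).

[1; 3, 1, 7, 1, 5]

Run the Euclidean algorithm on 259 and 206; the successive quotients are the partial quotients a_0, a_1, ... (each step inverts the fractional part left over by the previous one):
  259 = 1*206 + 53, so a_0 = 1.
  206 = 3*53 + 47, so a_1 = 3.
  53 = 1*47 + 6, so a_2 = 1.
  47 = 7*6 + 5, so a_3 = 7.
  6 = 1*5 + 1, so a_4 = 1.
  5 = 5*1 + 0, so a_5 = 5.
The remainder reaches 0 after 6 divisions, so the expansion has 6 partial quotients, read off in order.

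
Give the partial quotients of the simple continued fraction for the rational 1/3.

[0; 3]

Run the Euclidean algorithm on 1 and 3; the successive quotients are the partial quotients a_0, a_1, ... (each step inverts the fractional part left over by the previous one):
  1 = 0*3 + 1, so a_0 = 0.
  3 = 3*1 + 0, so a_1 = 3.
The remainder reaches 0 after 2 divisions, so the expansion has 2 partial quotients, read off in order.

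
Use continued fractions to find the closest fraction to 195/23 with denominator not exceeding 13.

110/13

Expand x = 195/23 as a continued fraction with the Euclidean algorithm:
  195 = 8*23 + 11, so a_0 = 8.
  23 = 2*11 + 1, so a_1 = 2.
  11 = 11*1 + 0, so a_2 = 11.
so x = [8; 2, 11].
Convergents (p_i = a_i*p_{i-1} + p_{i-2}, q_i = a_i*q_{i-1} + q_{i-2} with p_{-2}=0, p_{-1}=1, q_{-2}=1, q_{-1}=0), until the denominator exceeds 13:
  i=0: a_0=8, p_0 = 8*1 + 0 = 8, q_0 = 8*0 + 1 = 1.
  i=1: a_1=2, p_1 = 2*8 + 1 = 17, q_1 = 2*1 + 0 = 2.
  i=2: a_2=11, p_2 = 11*17 + 8 = 195, q_2 = 11*2 + 1 = 23.
q_2 = 23 > 13, so the last convergent with denominator <= 13 is p_1/q_1 = 17/2.
The closest fraction with denominator <= 13 is either p_1/q_1 or the intermediate fraction (k*p_1 + p_0)/(k*q_1 + q_0) with the largest k >= 1 whose denominator stays <= 13; these approach x as k grows, and every other convergent or intermediate fraction in range is farther away.
Largest k: floor((13 - q_0)/q_1) = floor((13 - 1)/2) = 6.
That gives (6*17 + 8)/(6*2 + 1) = 110/13.
Compare the errors: |x - 17/2| = |195*2 - 17*23|/(23*2) = 1/46, and |x - 110/13| = |195*13 - 110*23|/(23*13) = 5/299.
Cross-multiplying, 5*46 = 230 < 299 = 1*299, so 5/299 is smaller: the intermediate fraction 110/13 is closer to x than 17/2.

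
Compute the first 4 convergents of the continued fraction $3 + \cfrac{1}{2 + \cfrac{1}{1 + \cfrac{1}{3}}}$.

3/1, 7/2, 10/3, 37/11

Using the convergent recurrence p_i = a_i*p_{i-1} + p_{i-2}, q_i = a_i*q_{i-1} + q_{i-2} with p_{-2}=0, p_{-1}=1, q_{-2}=1, q_{-1}=0:
  i=0: a_0=3, p_0 = 3*1 + 0 = 3, q_0 = 3*0 + 1 = 1.
  i=1: a_1=2, p_1 = 2*3 + 1 = 7, q_1 = 2*1 + 0 = 2.
  i=2: a_2=1, p_2 = 1*7 + 3 = 10, q_2 = 1*2 + 1 = 3.
  i=3: a_3=3, p_3 = 3*10 + 7 = 37, q_3 = 3*3 + 2 = 11.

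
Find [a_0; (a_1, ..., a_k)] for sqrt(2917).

[54; (108)]

Write x_i = (sqrt(2917) + m_i)/d_i with (m_0, d_0) = (0, 1). a_0 = floor(sqrt(2917)) = 54, since 54^2 = 2916 <= 2917 < 3025 = 55^2.
Iterate m_{i+1} = d_i*a_i - m_i, d_{i+1} = (2917 - m_{i+1}^2)/d_i, a_{i+1} = floor((a_0 + m_{i+1})/d_{i+1}):
  m_1 = 1*54 - 0 = 54, d_1 = (2917 - 54^2)/1 = 1/1 = 1, a_1 = floor((54 + 54)/1) = 108.
  m_2 = 1*108 - 54 = 54, d_2 = (2917 - 54^2)/1 = 1/1 = 1: (m_2, d_2) = (m_1, d_1) = (54, 1), so from here the quotient a_1 repeats; the period length is 1.
Hence the expansion of sqrt(2917) is a_0 = 54 followed by the repeating block 108 (period 1).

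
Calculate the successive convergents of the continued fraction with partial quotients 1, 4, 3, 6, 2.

1/1, 5/4, 16/13, 101/82, 218/177

Using the convergent recurrence p_i = a_i*p_{i-1} + p_{i-2}, q_i = a_i*q_{i-1} + q_{i-2} with p_{-2}=0, p_{-1}=1, q_{-2}=1, q_{-1}=0:
  i=0: a_0=1, p_0 = 1*1 + 0 = 1, q_0 = 1*0 + 1 = 1.
  i=1: a_1=4, p_1 = 4*1 + 1 = 5, q_1 = 4*1 + 0 = 4.
  i=2: a_2=3, p_2 = 3*5 + 1 = 16, q_2 = 3*4 + 1 = 13.
  i=3: a_3=6, p_3 = 6*16 + 5 = 101, q_3 = 6*13 + 4 = 82.
  i=4: a_4=2, p_4 = 2*101 + 16 = 218, q_4 = 2*82 + 13 = 177.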